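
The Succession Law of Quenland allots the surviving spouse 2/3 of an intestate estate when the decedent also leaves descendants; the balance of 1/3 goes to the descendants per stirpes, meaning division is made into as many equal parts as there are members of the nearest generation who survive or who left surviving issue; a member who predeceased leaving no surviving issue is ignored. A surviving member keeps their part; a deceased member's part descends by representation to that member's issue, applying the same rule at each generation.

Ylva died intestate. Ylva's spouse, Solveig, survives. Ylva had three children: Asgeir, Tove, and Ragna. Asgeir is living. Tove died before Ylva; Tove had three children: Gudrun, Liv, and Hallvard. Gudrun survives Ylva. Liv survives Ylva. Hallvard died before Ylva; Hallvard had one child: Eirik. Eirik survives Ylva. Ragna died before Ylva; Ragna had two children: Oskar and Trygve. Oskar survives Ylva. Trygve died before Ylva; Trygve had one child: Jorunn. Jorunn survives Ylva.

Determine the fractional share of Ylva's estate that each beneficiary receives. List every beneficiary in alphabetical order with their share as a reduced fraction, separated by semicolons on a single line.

Asgeir 1/9; Eirik 1/27; Gudrun 1/27; Jorunn 1/18; Liv 1/27; Oskar 1/18; Solveig 2/3

Solveig, as surviving spouse, takes 2/3.
The remaining 1/3 passes to Ylva's descendants per stirpes.
The 1/3 is divided into 3 equal shares of 1/9 among Asgeir, Tove, Ragna.
Asgeir is living and takes 1/9.
Tove predeceased; the 1/9 allotted to Tove's branch passes to Tove's issue by representation.
The 1/9 is divided into 3 equal shares of 1/27 among Gudrun, Liv, Hallvard.
Gudrun is living and takes 1/27.
Liv is living and takes 1/27.
Hallvard predeceased; the 1/27 allotted to Hallvard's branch passes to Hallvard's issue by representation.
Eirik is the sole taker at this level and receives the full 1/27.
Ragna predeceased; the 1/9 allotted to Ragna's branch passes to Ragna's issue by representation.
The 1/9 is divided into 2 equal shares of 1/18 among Oskar, Trygve.
Oskar is living and takes 1/18.
Trygve predeceased; the 1/18 allotted to Trygve's branch passes to Trygve's issue by representation.
Jorunn is the sole taker at this level and receives the full 1/18.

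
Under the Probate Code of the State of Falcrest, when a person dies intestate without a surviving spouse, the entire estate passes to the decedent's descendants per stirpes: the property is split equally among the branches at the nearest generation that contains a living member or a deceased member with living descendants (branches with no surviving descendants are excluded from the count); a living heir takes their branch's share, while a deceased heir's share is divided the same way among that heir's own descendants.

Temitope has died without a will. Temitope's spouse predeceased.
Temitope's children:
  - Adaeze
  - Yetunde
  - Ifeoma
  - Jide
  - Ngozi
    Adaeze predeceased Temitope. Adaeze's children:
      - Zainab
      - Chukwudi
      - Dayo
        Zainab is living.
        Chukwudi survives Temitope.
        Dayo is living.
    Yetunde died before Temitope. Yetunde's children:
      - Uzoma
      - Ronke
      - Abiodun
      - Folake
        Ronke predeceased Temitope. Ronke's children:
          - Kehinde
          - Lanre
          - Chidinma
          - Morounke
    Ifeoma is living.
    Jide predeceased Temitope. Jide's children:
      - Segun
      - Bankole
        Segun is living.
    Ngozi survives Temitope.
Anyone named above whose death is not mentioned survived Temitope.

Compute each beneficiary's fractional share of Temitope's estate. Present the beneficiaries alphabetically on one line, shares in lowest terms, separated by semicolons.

Abiodun 1/20; Bankole 1/10; Chidinma 1/80; Chukwudi 1/15; Dayo 1/15; Folake 1/20; Ifeoma 1/5; Kehinde 1/80; Lanre 1/80; Morounke 1/80; Ngozi 1/5; Segun 1/10; Uzoma 1/20; Zainab 1/15

There is no surviving spouse, so the entire estate passes to Temitope's descendants per stirpes.
The estate is divided into 5 equal shares of 1/5 among Adaeze, Yetunde, Ifeoma, Jide, Ngozi.
Adaeze predeceased; the 1/5 allotted to Adaeze's branch passes to Adaeze's issue by representation.
The 1/5 is divided into 3 equal shares of 1/15 among Zainab, Chukwudi, Dayo.
Zainab is living and takes 1/15.
Chukwudi is living and takes 1/15.
Dayo is living and takes 1/15.
Yetunde predeceased; the 1/5 allotted to Yetunde's branch passes to Yetunde's issue by representation.
The 1/5 is divided into 4 equal shares of 1/20 among Uzoma, Ronke, Abiodun, Folake.
Uzoma is living and takes 1/20.
Ronke predeceased; the 1/20 allotted to Ronke's branch passes to Ronke's issue by representation.
The 1/20 is divided into 4 equal shares of 1/80 among Kehinde, Lanre, Chidinma, Morounke.
Kehinde is living and takes 1/80.
Lanre is living and takes 1/80.
Chidinma is living and takes 1/80.
Morounke is living and takes 1/80.
Abiodun is living and takes 1/20.
Folake is living and takes 1/20.
Ifeoma is living and takes 1/5.
Jide predeceased; the 1/5 allotted to Jide's branch passes to Jide's issue by representation.
The 1/5 is divided into 2 equal shares of 1/10 among Segun, Bankole.
Segun is living and takes 1/10.
Bankole is living and takes 1/10.
Ngozi is living and takes 1/5.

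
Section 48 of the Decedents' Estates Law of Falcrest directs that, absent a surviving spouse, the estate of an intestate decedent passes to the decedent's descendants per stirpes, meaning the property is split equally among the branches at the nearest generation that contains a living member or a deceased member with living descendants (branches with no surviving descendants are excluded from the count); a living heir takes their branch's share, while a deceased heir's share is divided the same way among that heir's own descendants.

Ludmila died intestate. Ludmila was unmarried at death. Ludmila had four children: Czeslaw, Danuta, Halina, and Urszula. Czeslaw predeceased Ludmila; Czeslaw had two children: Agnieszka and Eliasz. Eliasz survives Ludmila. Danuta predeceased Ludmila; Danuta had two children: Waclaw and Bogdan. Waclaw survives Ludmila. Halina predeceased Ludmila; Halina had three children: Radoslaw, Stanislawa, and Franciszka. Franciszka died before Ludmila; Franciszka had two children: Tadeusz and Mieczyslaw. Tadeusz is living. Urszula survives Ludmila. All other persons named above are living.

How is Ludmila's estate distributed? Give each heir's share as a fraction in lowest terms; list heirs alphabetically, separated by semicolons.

There is no surviving spouse, so the entire estate passes to Ludmila's descendants per stirpes.
The estate is divided into 4 equal shares of 1/4 among Czeslaw, Danuta, Halina, Urszula.
Czeslaw predeceased; the 1/4 allotted to Czeslaw's branch passes to Czeslaw's issue by representation.
The 1/4 is divided into 2 equal shares of 1/8 among Agnieszka, Eliasz.
Agnieszka is living and takes 1/8.
Eliasz is living and takes 1/8.
Danuta predeceased; the 1/4 allotted to Danuta's branch passes to Danuta's issue by representation.
The 1/4 is divided into 2 equal shares of 1/8 among Waclaw, Bogdan.
Waclaw is living and takes 1/8.
Bogdan is living and takes 1/8.
Halina predeceased; the 1/4 allotted to Halina's branch passes to Halina's issue by representation.
The 1/4 is divided into 3 equal shares of 1/12 among Radoslaw, Stanislawa, Franciszka.
Radoslaw is living and takes 1/12.
Stanislawa is living and takes 1/12.
Franciszka predeceased; the 1/12 allotted to Franciszka's branch passes to Franciszka's issue by representation.
The 1/12 is divided into 2 equal shares of 1/24 among Tadeusz, Mieczyslaw.
Tadeusz is living and takes 1/24.
Mieczyslaw is living and takes 1/24.
Urszula is living and takes 1/4.

Agnieszka 1/8; Bogdan 1/8; Eliasz 1/8; Mieczyslaw 1/24; Radoslaw 1/12; Stanislawa 1/12; Tadeusz 1/24; Urszula 1/4; Waclaw 1/8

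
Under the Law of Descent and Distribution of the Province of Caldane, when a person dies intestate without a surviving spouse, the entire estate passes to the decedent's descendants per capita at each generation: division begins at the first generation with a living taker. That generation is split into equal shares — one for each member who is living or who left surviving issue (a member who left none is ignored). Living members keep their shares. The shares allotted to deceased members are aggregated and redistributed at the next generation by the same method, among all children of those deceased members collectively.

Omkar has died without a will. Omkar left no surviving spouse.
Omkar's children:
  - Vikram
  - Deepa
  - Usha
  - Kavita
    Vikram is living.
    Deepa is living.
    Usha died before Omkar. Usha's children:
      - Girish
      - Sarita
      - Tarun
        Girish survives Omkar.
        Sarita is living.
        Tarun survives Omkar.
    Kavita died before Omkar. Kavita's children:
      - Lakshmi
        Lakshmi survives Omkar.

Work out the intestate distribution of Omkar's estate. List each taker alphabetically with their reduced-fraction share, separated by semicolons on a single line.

There is no surviving spouse, so the entire estate passes to Omkar's descendants per capita at each generation.
At generation 1 (Vikram, Deepa, Usha, Kavita) there are 4 shares of (1)/4 = 1/4 each.
Living: Vikram and Deepa — each takes 1/4.
Deceased: Usha and Kavita. Their combined 1/2 is pooled and carried to generation 2.
At generation 2 (Girish, Sarita, Tarun, Lakshmi) there are 4 shares of (1/2)/4 = 1/8 each.
Living: Girish, Sarita, Tarun, and Lakshmi — each takes 1/8.

Deepa 1/4; Girish 1/8; Lakshmi 1/8; Sarita 1/8; Tarun 1/8; Vikram 1/4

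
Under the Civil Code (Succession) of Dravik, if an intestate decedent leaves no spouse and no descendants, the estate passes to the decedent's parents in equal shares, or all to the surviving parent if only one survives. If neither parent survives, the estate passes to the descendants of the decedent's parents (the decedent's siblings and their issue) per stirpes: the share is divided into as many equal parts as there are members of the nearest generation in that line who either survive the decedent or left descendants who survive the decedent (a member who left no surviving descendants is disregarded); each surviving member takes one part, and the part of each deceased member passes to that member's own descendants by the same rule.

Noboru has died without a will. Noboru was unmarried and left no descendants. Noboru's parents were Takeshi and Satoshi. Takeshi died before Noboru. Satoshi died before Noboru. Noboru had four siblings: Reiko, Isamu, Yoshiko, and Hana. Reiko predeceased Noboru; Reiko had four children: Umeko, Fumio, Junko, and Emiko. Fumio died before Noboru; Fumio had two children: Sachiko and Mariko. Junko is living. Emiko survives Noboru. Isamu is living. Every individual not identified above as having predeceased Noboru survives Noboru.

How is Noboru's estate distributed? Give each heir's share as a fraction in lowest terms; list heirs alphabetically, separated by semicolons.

Emiko 1/16; Hana 1/4; Isamu 1/4; Junko 1/16; Mariko 1/32; Sachiko 1/32; Umeko 1/16; Yoshiko 1/4

Neither parent survives and there are no descendants, so the estate passes to Noboru's siblings and their issue per stirpes.
The estate is divided into 4 equal shares of 1/4 among Reiko, Isamu, Yoshiko, Hana.
Reiko predeceased; the 1/4 allotted to Reiko's branch passes to Reiko's issue by representation.
The 1/4 is divided into 4 equal shares of 1/16 among Umeko, Fumio, Junko, Emiko.
Umeko is living and takes 1/16.
Fumio predeceased; the 1/16 allotted to Fumio's branch passes to Fumio's issue by representation.
The 1/16 is divided into 2 equal shares of 1/32 among Sachiko, Mariko.
Sachiko is living and takes 1/32.
Mariko is living and takes 1/32.
Junko is living and takes 1/16.
Emiko is living and takes 1/16.
Isamu is living and takes 1/4.
Yoshiko is living and takes 1/4.
Hana is living and takes 1/4.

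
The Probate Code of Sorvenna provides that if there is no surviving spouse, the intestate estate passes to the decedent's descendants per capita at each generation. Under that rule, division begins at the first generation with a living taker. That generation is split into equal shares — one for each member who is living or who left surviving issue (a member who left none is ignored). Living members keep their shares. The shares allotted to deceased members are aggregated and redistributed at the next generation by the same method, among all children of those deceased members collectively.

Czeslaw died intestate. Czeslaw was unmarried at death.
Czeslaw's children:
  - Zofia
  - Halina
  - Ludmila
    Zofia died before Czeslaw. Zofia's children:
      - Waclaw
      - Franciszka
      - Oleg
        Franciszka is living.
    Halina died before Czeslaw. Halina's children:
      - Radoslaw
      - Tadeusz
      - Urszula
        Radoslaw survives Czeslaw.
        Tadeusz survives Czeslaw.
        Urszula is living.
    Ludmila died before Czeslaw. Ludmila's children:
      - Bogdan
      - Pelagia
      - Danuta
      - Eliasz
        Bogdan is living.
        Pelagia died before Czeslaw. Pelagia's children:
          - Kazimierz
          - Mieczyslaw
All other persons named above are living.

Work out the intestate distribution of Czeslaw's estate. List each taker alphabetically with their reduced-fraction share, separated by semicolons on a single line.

There is no surviving spouse, so the entire estate passes to Czeslaw's descendants per capita at each generation.
No one at generation 1 (Zofia, Halina, Ludmila) is living; moving to the next generation.
At generation 2 (Waclaw, Franciszka, Oleg, Radoslaw, Tadeusz, Urszula, Bogdan, Pelagia, Danuta, Eliasz) there are 10 shares of (1)/10 = 1/10 each.
Living: Waclaw, Franciszka, Oleg, Radoslaw, Tadeusz, Urszula, Bogdan, Danuta, and Eliasz — each takes 1/10.
Deceased: Pelagia. That 1/10 share is carried to generation 3.
At generation 3 (Kazimierz, Mieczyslaw) there are 2 shares of (1/10)/2 = 1/20 each.
Living: Kazimierz and Mieczyslaw — each takes 1/20.

Bogdan 1/10; Danuta 1/10; Eliasz 1/10; Franciszka 1/10; Kazimierz 1/20; Mieczyslaw 1/20; Oleg 1/10; Radoslaw 1/10; Tadeusz 1/10; Urszula 1/10; Waclaw 1/10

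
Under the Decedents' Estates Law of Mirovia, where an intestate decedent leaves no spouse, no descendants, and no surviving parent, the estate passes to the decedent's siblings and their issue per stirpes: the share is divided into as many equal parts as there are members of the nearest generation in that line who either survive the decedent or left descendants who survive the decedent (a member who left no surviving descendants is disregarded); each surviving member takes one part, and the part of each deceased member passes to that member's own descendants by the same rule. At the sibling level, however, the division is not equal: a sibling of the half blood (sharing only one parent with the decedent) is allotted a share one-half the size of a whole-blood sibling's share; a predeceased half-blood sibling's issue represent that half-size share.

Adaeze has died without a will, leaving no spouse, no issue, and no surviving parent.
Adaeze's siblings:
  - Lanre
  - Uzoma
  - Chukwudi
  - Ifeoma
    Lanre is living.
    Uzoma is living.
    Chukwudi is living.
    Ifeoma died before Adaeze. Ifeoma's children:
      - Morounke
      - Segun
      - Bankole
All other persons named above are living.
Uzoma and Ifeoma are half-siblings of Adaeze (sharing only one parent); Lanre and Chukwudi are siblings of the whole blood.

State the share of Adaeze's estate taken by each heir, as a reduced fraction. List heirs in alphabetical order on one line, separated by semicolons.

Bankole 1/18; Chukwudi 1/3; Lanre 1/3; Morounke 1/18; Segun 1/18; Uzoma 1/6

No spouse, descendants, or parent survives, so the estate passes to Adaeze's siblings per stirpes.
Half-blood siblings count for one-half the weight of whole-blood siblings at the initial division.
Dividing 1 in proportion to weights (total weight 3): Lanre (weight 1) → 1/3; Uzoma (weight 1/2) → 1/6; Chukwudi (weight 1) → 1/3; Ifeoma (weight 1/2) → 1/6.
Lanre is living and takes 1/3.
Uzoma is living and takes 1/6.
Chukwudi is living and takes 1/3.
Ifeoma predeceased; the 1/6 allotted to Ifeoma's branch passes to Ifeoma's issue by representation.
The 1/6 is divided into 3 equal shares of 1/18 among Morounke, Segun, Bankole.
Morounke is living and takes 1/18.
Segun is living and takes 1/18.
Bankole is living and takes 1/18.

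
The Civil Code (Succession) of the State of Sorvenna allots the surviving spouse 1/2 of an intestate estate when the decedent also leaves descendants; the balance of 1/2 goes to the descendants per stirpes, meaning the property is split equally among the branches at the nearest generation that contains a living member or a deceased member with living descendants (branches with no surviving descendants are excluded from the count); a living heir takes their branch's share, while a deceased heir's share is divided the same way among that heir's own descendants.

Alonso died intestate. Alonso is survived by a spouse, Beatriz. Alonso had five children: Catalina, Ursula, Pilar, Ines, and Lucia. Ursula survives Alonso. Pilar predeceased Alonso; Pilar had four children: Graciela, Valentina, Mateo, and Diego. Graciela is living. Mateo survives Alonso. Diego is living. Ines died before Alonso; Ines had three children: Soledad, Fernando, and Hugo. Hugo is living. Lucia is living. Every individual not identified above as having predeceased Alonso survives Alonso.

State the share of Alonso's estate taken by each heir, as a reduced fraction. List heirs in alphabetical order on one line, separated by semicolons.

Beatriz, as surviving spouse, takes 1/2.
The remaining 1/2 passes to Alonso's descendants per stirpes.
The 1/2 is divided into 5 equal shares of 1/10 among Catalina, Ursula, Pilar, Ines, Lucia.
Catalina is living and takes 1/10.
Ursula is living and takes 1/10.
Pilar predeceased; the 1/10 allotted to Pilar's branch passes to Pilar's issue by representation.
The 1/10 is divided into 4 equal shares of 1/40 among Graciela, Valentina, Mateo, Diego.
Graciela is living and takes 1/40.
Valentina is living and takes 1/40.
Mateo is living and takes 1/40.
Diego is living and takes 1/40.
Ines predeceased; the 1/10 allotted to Ines's branch passes to Ines's issue by representation.
The 1/10 is divided into 3 equal shares of 1/30 among Soledad, Fernando, Hugo.
Soledad is living and takes 1/30.
Fernando is living and takes 1/30.
Hugo is living and takes 1/30.
Lucia is living and takes 1/10.

Beatriz 1/2; Catalina 1/10; Diego 1/40; Fernando 1/30; Graciela 1/40; Hugo 1/30; Lucia 1/10; Mateo 1/40; Soledad 1/30; Ursula 1/10; Valentina 1/40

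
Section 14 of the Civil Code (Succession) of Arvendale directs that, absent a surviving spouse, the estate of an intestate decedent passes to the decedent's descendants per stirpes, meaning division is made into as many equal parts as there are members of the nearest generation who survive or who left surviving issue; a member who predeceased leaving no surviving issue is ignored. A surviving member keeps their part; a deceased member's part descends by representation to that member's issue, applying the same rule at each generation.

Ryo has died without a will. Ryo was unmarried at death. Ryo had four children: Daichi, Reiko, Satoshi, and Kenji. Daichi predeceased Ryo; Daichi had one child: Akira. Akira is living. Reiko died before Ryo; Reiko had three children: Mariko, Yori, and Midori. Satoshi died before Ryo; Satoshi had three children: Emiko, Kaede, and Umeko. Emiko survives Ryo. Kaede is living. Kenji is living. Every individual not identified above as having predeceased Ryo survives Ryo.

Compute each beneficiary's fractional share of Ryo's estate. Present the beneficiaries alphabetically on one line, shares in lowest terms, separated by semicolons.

There is no surviving spouse, so the entire estate passes to Ryo's descendants per stirpes.
The estate is divided into 4 equal shares of 1/4 among Daichi, Reiko, Satoshi, Kenji.
Daichi predeceased; the 1/4 allotted to Daichi's branch passes to Daichi's issue by representation.
Akira is the sole taker at this level and receives the full 1/4.
Reiko predeceased; the 1/4 allotted to Reiko's branch passes to Reiko's issue by representation.
The 1/4 is divided into 3 equal shares of 1/12 among Mariko, Yori, Midori.
Mariko is living and takes 1/12.
Yori is living and takes 1/12.
Midori is living and takes 1/12.
Satoshi predeceased; the 1/4 allotted to Satoshi's branch passes to Satoshi's issue by representation.
The 1/4 is divided into 3 equal shares of 1/12 among Emiko, Kaede, Umeko.
Emiko is living and takes 1/12.
Kaede is living and takes 1/12.
Umeko is living and takes 1/12.
Kenji is living and takes 1/4.

Akira 1/4; Emiko 1/12; Kaede 1/12; Kenji 1/4; Mariko 1/12; Midori 1/12; Umeko 1/12; Yori 1/12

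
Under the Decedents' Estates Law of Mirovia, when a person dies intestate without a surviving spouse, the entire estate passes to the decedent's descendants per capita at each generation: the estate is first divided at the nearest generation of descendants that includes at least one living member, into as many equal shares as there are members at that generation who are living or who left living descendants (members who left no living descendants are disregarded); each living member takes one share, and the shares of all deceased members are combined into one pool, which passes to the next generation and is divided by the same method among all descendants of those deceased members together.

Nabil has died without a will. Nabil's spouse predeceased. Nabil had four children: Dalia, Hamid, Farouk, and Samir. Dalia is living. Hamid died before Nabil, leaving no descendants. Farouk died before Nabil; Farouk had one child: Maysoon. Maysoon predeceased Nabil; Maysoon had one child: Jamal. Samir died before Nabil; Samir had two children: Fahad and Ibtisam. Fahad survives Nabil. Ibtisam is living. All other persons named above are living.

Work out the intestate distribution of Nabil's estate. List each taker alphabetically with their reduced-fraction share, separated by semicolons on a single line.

There is no surviving spouse, so the entire estate passes to Nabil's descendants per capita at each generation.
At generation 1 (Dalia, Farouk, Samir) there are 3 shares of (1)/3 = 1/3 each.
Living: Dalia — each takes 1/3.
Deceased: Farouk and Samir. Their combined 2/3 is pooled and carried to generation 2.
At generation 2 (Maysoon, Fahad, Ibtisam) there are 3 shares of (2/3)/3 = 2/9 each.
Living: Fahad and Ibtisam — each takes 2/9.
Deceased: Maysoon. That 2/9 share is carried to generation 3.
At generation 3 (Jamal) there are 1 shares of (2/9)/1 = 2/9 each.
Living: Jamal — each takes 2/9.

Dalia 1/3; Fahad 2/9; Ibtisam 2/9; Jamal 2/9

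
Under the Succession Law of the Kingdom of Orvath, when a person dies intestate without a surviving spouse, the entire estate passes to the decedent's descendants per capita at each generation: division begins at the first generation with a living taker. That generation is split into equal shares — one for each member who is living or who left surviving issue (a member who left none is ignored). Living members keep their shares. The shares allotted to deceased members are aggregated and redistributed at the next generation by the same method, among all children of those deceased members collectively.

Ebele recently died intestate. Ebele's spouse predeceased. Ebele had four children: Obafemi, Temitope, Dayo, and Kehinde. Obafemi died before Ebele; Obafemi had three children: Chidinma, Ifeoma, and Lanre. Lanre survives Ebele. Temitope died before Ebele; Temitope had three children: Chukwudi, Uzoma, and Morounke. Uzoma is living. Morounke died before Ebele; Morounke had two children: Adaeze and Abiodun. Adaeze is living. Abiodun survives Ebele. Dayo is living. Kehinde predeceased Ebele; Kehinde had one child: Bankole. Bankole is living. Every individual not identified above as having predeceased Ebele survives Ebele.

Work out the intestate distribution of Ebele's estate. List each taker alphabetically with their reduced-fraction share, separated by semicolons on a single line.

There is no surviving spouse, so the entire estate passes to Ebele's descendants per capita at each generation.
At generation 1 (Obafemi, Temitope, Dayo, Kehinde) there are 4 shares of (1)/4 = 1/4 each.
Living: Dayo — each takes 1/4.
Deceased: Obafemi, Temitope, and Kehinde. Their combined 3/4 is pooled and carried to generation 2.
At generation 2 (Chidinma, Ifeoma, Lanre, Chukwudi, Uzoma, Morounke, Bankole) there are 7 shares of (3/4)/7 = 3/28 each.
Living: Chidinma, Ifeoma, Lanre, Chukwudi, Uzoma, and Bankole — each takes 3/28.
Deceased: Morounke. That 3/28 share is carried to generation 3.
At generation 3 (Adaeze, Abiodun) there are 2 shares of (3/28)/2 = 3/56 each.
Living: Adaeze and Abiodun — each takes 3/56.

Abiodun 3/56; Adaeze 3/56; Bankole 3/28; Chidinma 3/28; Chukwudi 3/28; Dayo 1/4; Ifeoma 3/28; Lanre 3/28; Uzoma 3/28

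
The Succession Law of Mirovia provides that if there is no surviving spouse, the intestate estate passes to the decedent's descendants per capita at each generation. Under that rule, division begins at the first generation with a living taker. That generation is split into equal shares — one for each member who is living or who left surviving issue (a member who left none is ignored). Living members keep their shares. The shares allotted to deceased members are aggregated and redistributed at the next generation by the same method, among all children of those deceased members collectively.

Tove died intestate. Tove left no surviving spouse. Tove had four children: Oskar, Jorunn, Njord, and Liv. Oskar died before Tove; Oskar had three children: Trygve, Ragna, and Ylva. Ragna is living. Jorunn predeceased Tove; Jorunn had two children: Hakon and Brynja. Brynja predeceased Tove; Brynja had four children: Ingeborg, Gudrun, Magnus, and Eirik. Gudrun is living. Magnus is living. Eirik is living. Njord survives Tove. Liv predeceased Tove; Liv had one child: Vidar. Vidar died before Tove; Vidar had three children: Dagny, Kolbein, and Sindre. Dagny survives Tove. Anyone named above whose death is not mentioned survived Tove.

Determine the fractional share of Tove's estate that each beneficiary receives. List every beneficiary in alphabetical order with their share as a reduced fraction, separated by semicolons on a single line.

There is no surviving spouse, so the entire estate passes to Tove's descendants per capita at each generation.
At generation 1 (Oskar, Jorunn, Njord, Liv) there are 4 shares of (1)/4 = 1/4 each.
Living: Njord — each takes 1/4.
Deceased: Oskar, Jorunn, and Liv. Their combined 3/4 is pooled and carried to generation 2.
At generation 2 (Trygve, Ragna, Ylva, Hakon, Brynja, Vidar) there are 6 shares of (3/4)/6 = 1/8 each.
Living: Trygve, Ragna, Ylva, and Hakon — each takes 1/8.
Deceased: Brynja and Vidar. Their combined 1/4 is pooled and carried to generation 3.
At generation 3 (Ingeborg, Gudrun, Magnus, Eirik, Dagny, Kolbein, Sindre) there are 7 shares of (1/4)/7 = 1/28 each.
Living: Ingeborg, Gudrun, Magnus, Eirik, Dagny, Kolbein, and Sindre — each takes 1/28.

Dagny 1/28; Eirik 1/28; Gudrun 1/28; Hakon 1/8; Ingeborg 1/28; Kolbein 1/28; Magnus 1/28; Njord 1/4; Ragna 1/8; Sindre 1/28; Trygve 1/8; Ylva 1/8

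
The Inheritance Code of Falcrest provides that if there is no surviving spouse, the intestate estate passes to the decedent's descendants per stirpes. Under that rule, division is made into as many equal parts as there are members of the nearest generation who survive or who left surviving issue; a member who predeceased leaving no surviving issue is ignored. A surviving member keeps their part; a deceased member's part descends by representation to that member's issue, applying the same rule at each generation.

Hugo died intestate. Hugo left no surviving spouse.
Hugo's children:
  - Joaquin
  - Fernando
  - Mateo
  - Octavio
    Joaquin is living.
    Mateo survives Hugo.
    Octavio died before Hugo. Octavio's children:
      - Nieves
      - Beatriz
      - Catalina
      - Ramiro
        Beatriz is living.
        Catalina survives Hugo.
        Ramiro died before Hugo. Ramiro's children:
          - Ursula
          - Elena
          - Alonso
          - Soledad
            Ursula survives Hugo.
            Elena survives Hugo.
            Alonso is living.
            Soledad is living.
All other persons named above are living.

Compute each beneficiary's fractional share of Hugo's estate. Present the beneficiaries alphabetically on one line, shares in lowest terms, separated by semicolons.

There is no surviving spouse, so the entire estate passes to Hugo's descendants per stirpes.
The estate is divided into 4 equal shares of 1/4 among Joaquin, Fernando, Mateo, Octavio.
Joaquin is living and takes 1/4.
Fernando is living and takes 1/4.
Mateo is living and takes 1/4.
Octavio predeceased; the 1/4 allotted to Octavio's branch passes to Octavio's issue by representation.
The 1/4 is divided into 4 equal shares of 1/16 among Nieves, Beatriz, Catalina, Ramiro.
Nieves is living and takes 1/16.
Beatriz is living and takes 1/16.
Catalina is living and takes 1/16.
Ramiro predeceased; the 1/16 allotted to Ramiro's branch passes to Ramiro's issue by representation.
The 1/16 is divided into 4 equal shares of 1/64 among Ursula, Elena, Alonso, Soledad.
Ursula is living and takes 1/64.
Elena is living and takes 1/64.
Alonso is living and takes 1/64.
Soledad is living and takes 1/64.

Alonso 1/64; Beatriz 1/16; Catalina 1/16; Elena 1/64; Fernando 1/4; Joaquin 1/4; Mateo 1/4; Nieves 1/16; Soledad 1/64; Ursula 1/64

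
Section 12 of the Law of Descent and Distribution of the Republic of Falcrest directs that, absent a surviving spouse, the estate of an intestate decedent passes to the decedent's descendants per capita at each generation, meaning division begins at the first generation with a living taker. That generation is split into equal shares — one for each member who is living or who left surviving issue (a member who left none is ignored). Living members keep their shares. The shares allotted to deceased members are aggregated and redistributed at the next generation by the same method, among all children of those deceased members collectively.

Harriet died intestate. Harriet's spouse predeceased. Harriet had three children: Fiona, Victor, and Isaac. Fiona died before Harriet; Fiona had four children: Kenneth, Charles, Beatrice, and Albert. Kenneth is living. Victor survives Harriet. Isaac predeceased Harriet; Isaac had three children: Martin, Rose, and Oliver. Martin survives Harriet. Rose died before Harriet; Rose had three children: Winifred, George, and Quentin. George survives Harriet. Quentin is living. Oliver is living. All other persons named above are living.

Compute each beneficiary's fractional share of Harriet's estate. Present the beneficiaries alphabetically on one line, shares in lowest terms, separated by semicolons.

There is no surviving spouse, so the entire estate passes to Harriet's descendants per capita at each generation.
At generation 1 (Fiona, Victor, Isaac) there are 3 shares of (1)/3 = 1/3 each.
Living: Victor — each takes 1/3.
Deceased: Fiona and Isaac. Their combined 2/3 is pooled and carried to generation 2.
At generation 2 (Kenneth, Charles, Beatrice, Albert, Martin, Rose, Oliver) there are 7 shares of (2/3)/7 = 2/21 each.
Living: Kenneth, Charles, Beatrice, Albert, Martin, and Oliver — each takes 2/21.
Deceased: Rose. That 2/21 share is carried to generation 3.
At generation 3 (Winifred, George, Quentin) there are 3 shares of (2/21)/3 = 2/63 each.
Living: Winifred, George, and Quentin — each takes 2/63.

Albert 2/21; Beatrice 2/21; Charles 2/21; George 2/63; Kenneth 2/21; Martin 2/21; Oliver 2/21; Quentin 2/63; Victor 1/3; Winifred 2/63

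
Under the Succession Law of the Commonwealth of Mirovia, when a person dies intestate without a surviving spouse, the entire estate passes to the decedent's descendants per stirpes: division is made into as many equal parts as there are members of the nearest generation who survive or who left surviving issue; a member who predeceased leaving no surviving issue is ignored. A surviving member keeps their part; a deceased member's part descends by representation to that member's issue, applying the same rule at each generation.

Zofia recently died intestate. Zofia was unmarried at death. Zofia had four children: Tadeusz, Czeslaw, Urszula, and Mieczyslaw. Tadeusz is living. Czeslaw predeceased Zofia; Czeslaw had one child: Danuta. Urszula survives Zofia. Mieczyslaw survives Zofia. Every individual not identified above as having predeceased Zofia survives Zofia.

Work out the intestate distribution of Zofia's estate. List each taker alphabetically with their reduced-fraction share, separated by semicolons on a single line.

There is no surviving spouse, so the entire estate passes to Zofia's descendants per stirpes.
The estate is divided into 4 equal shares of 1/4 among Tadeusz, Czeslaw, Urszula, Mieczyslaw.
Tadeusz is living and takes 1/4.
Czeslaw predeceased; the 1/4 allotted to Czeslaw's branch passes to Czeslaw's issue by representation.
Danuta is the sole taker at this level and receives the full 1/4.
Urszula is living and takes 1/4.
Mieczyslaw is living and takes 1/4.

Danuta 1/4; Mieczyslaw 1/4; Tadeusz 1/4; Urszula 1/4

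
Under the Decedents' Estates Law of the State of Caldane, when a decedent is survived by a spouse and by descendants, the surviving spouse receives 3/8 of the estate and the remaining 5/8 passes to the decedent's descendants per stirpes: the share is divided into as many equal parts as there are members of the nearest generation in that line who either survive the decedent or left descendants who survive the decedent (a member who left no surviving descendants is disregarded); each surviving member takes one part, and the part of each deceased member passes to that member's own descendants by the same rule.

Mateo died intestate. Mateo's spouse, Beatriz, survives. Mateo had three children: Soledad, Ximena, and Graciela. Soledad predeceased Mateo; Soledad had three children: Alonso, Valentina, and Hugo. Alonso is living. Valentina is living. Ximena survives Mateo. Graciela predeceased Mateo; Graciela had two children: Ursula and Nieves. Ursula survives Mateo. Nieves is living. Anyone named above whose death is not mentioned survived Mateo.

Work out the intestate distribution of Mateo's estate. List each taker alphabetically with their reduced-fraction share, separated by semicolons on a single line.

Beatriz, as surviving spouse, takes 3/8.
The remaining 5/8 passes to Mateo's descendants per stirpes.
The 5/8 is divided into 3 equal shares of 5/24 among Soledad, Ximena, Graciela.
Soledad predeceased; the 5/24 allotted to Soledad's branch passes to Soledad's issue by representation.
The 5/24 is divided into 3 equal shares of 5/72 among Alonso, Valentina, Hugo.
Alonso is living and takes 5/72.
Valentina is living and takes 5/72.
Hugo is living and takes 5/72.
Ximena is living and takes 5/24.
Graciela predeceased; the 5/24 allotted to Graciela's branch passes to Graciela's issue by representation.
The 5/24 is divided into 2 equal shares of 5/48 among Ursula, Nieves.
Ursula is living and takes 5/48.
Nieves is living and takes 5/48.

Alonso 5/72; Beatriz 3/8; Hugo 5/72; Nieves 5/48; Ursula 5/48; Valentina 5/72; Ximena 5/24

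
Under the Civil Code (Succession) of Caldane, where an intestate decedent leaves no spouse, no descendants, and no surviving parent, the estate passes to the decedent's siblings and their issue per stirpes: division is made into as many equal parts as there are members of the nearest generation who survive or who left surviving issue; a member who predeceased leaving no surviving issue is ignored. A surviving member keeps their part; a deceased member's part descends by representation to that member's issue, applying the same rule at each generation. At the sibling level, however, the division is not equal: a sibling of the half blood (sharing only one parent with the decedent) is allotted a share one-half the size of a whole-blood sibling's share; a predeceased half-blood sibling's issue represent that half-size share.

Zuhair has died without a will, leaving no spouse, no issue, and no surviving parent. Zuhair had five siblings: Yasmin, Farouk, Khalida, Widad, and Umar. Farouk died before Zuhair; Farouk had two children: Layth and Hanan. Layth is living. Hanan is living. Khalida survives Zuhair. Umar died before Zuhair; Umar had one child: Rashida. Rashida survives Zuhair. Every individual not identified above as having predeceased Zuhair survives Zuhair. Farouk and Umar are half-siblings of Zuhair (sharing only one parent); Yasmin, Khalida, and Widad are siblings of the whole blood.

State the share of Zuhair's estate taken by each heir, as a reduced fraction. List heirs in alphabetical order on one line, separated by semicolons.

Hanan 1/16; Khalida 1/4; Layth 1/16; Rashida 1/8; Widad 1/4; Yasmin 1/4

No spouse, descendants, or parent survives, so the estate passes to Zuhair's siblings per stirpes.
Half-blood siblings count for one-half the weight of whole-blood siblings at the initial division.
Dividing 1 in proportion to weights (total weight 4): Yasmin (weight 1) → 1/4; Farouk (weight 1/2) → 1/8; Khalida (weight 1) → 1/4; Widad (weight 1) → 1/4; Umar (weight 1/2) → 1/8.
Yasmin is living and takes 1/4.
Farouk predeceased; the 1/8 allotted to Farouk's branch passes to Farouk's issue by representation.
The 1/8 is divided into 2 equal shares of 1/16 among Layth, Hanan.
Layth is living and takes 1/16.
Hanan is living and takes 1/16.
Khalida is living and takes 1/4.
Widad is living and takes 1/4.
Umar predeceased; the 1/8 allotted to Umar's branch passes to Umar's issue by representation.
Rashida is the sole taker at this level and receives the full 1/8.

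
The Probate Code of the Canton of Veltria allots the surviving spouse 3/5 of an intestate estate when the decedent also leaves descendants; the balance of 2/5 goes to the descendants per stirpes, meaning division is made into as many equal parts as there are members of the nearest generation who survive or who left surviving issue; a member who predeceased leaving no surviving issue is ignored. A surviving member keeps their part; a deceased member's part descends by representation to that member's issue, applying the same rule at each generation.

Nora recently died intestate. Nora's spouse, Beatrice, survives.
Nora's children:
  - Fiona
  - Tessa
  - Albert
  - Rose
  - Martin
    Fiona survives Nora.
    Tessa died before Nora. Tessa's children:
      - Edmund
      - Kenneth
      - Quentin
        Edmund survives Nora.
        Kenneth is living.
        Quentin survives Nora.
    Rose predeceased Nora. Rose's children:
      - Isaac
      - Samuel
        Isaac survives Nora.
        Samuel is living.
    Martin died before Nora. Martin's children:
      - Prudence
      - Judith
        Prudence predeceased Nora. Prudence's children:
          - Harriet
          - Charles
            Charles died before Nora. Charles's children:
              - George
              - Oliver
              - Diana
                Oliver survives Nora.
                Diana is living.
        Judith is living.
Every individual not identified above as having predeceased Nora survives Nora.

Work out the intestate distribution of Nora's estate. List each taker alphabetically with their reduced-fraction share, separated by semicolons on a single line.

Beatrice, as surviving spouse, takes 3/5.
The remaining 2/5 passes to Nora's descendants per stirpes.
The 2/5 is divided into 5 equal shares of 2/25 among Fiona, Tessa, Albert, Rose, Martin.
Fiona is living and takes 2/25.
Tessa predeceased; the 2/25 allotted to Tessa's branch passes to Tessa's issue by representation.
The 2/25 is divided into 3 equal shares of 2/75 among Edmund, Kenneth, Quentin.
Edmund is living and takes 2/75.
Kenneth is living and takes 2/75.
Quentin is living and takes 2/75.
Albert is living and takes 2/25.
Rose predeceased; the 2/25 allotted to Rose's branch passes to Rose's issue by representation.
The 2/25 is divided into 2 equal shares of 1/25 among Isaac, Samuel.
Isaac is living and takes 1/25.
Samuel is living and takes 1/25.
Martin predeceased; the 2/25 allotted to Martin's branch passes to Martin's issue by representation.
The 2/25 is divided into 2 equal shares of 1/25 among Prudence, Judith.
Prudence predeceased; the 1/25 allotted to Prudence's branch passes to Prudence's issue by representation.
The 1/25 is divided into 2 equal shares of 1/50 among Harriet, Charles.
Harriet is living and takes 1/50.
Charles predeceased; the 1/50 allotted to Charles's branch passes to Charles's issue by representation.
The 1/50 is divided into 3 equal shares of 1/150 among George, Oliver, Diana.
George is living and takes 1/150.
Oliver is living and takes 1/150.
Diana is living and takes 1/150.
Judith is living and takes 1/25.

Albert 2/25; Beatrice 3/5; Diana 1/150; Edmund 2/75; Fiona 2/25; George 1/150; Harriet 1/50; Isaac 1/25; Judith 1/25; Kenneth 2/75; Oliver 1/150; Quentin 2/75; Samuel 1/25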